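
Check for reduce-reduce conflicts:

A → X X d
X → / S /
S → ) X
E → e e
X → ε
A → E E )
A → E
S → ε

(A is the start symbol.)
Augment with A' → A and build the canonical LR(0) collection (I0 = CLOSURE({[A' → . A]}), then GOTO on every symbol after a dot until no new states appear). It has 15 states:
  I0: { [A → . E E )], [A → . E], [A → . X X d], [A' → . A], [E → . e e], [X → . / S /], [X → .] }  — shift, reduce
  I1: { [S → . ) X], [S → .], [X → / . S /] }  — shift, reduce
  I2: { [A' → A .] }  — accept
  I3: { [A → E . E )], [A → E .], [E → . e e] }  — shift, reduce
  I4: { [A → X . X d], [X → . / S /], [X → .] }  — shift, reduce
  I5: { [E → e . e] }  — shift
  I6: { [E → e e .] }  — reduce
  I7: { [A → X X . d] }  — shift
  I8: { [A → X X d .] }  — reduce
  I9: { [A → E E . )] }  — shift
  I10: { [A → E E ) .] }  — reduce
  I11: { [S → ) . X], [X → . / S /], [X → .] }  — shift, reduce
  I12: { [X → / S . /] }  — shift
  I13: { [X → / S / .] }  — reduce
  I14: { [S → ) X .] }  — reduce

No state contains more than one complete item.

Answer: No reduce-reduce conflicts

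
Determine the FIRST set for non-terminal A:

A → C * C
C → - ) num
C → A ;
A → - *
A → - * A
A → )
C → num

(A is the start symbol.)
{ ')', '-', 'num' }

FIRST sets of the other non-terminals involved (by the same procedure, iterated to a fixed point):
  FIRST(C) = { ')', '-', 'num' }

From A → C * C:
  - C is a non-terminal: add FIRST(C) \ {ε} = { ')', '-', 'num' }
    C is not nullable, so stop
From A → - *:
  - '-' is a terminal: add '-' and stop
From A → - * A:
  - '-' is a terminal: add '-' and stop
From A → ):
  - ')' is a terminal: add ')' and stop

Collecting: FIRST(A) = { ')', '-', 'num' }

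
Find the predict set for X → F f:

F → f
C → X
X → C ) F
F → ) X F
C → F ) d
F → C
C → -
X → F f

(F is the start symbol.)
PREDICT(X → F f) = (FIRST(RHS) \ {ε}) ∪ (FOLLOW(X) if ε ∈ FIRST(RHS), i.e. RHS ⇒* ε)
FIRST(F) = { ')', '-', 'f' }
FIRST(F f) = { ')', '-', 'f' }
ε ∉ FIRST(F f), so FOLLOW(X) is not added.
PREDICT(X → F f) = { ')', '-', 'f' }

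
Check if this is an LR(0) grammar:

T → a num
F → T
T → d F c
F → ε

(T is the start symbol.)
No. Shift-reduce conflict between [F → .] and [T → . a num]

A grammar is LR(0) if no state in the canonical LR(0) collection has:
  - both a shift item (dot before a terminal) and a complete item (shift-reduce conflict), or
  - two or more complete items (reduce-reduce conflict; the accept item [T' → T .] counts as a complete item here).

Augment with T' → T and build the canonical LR(0) collection (I0 = CLOSURE({[T' → . T]}), then GOTO on every symbol after a dot until no new states appear). It has 8 states:
  I0: { [T → . a num], [T → . d F c], [T' → . T] }  — shift
  I1: { [T' → T .] }  — accept
  I2: { [T → a . num] }  — shift
  I3: { [F → . T], [F → .], [T → . a num], [T → . d F c], [T → d . F c] }  — shift, reduce
  I4: { [T → d F . c] }  — shift
  I5: { [F → T .] }  — reduce
  I6: { [T → d F c .] }  — reduce
  I7: { [T → a num .] }  — reduce

Conflict in state I3:
  Shift-reduce conflict between [F → .] and [T → . a num]
So the grammar is NOT LR(0).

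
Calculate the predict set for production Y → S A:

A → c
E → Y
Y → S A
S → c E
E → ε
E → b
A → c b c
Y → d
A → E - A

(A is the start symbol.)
PREDICT(Y → S A) = (FIRST(RHS) \ {ε}) ∪ (FOLLOW(Y) if ε ∈ FIRST(RHS), i.e. RHS ⇒* ε)
FIRST(S) = { 'c' }
FIRST(S A) = { 'c' }
ε ∉ FIRST(S A), so FOLLOW(Y) is not added.
PREDICT(Y → S A) = { 'c' }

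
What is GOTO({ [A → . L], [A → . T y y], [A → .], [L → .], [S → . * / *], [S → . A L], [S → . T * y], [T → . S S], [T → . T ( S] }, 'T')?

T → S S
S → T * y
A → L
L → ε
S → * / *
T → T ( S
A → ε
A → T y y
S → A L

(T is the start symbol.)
{ [A → T . y y], [S → T . * y], [T → T . ( S] }

GOTO(I, 'T') = CLOSURE({ [A → αX.β] : [A → α.Xβ] ∈ I, X = 'T' })

Items with dot before 'T', with the dot advanced:
  [A → . T y y] → [A → T . y y]
  [S → . T * y] → [S → T . * y]
  [T → . T ( S] → [T → T . ( S]
Closure adds nothing (no advanced item has the dot before a non-terminal).

GOTO = { [A → T . y y], [S → T . * y], [T → T . ( S] }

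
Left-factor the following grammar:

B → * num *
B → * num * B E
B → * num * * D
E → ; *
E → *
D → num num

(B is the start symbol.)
Left-factoring transforms A → αβ₁ | αβ₂ into A → αA' and A' → β₁ | β₂
(α is the longest common prefix among the alternatives). Repeat until
no nonterminal has two alternatives with a common prefix.

Round 1: B has alternatives sharing prefix '* num *'. Introduce B': B → * num * B'
  Add: B' → ε
  Add: B' → B E
  Add: B' → * D

No remaining common prefixes — done.

Resulting grammar:
B → * num * B'
B' → ε
B' → B E
B' → * D
E → ; *
E → *
D → num num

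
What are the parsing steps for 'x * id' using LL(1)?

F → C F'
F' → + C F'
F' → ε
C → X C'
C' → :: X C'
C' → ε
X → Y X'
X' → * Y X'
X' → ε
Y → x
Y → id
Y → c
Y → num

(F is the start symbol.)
Stack is shown with the top on the left.

Stack           Input     Action
--------------------------------
F $             x * id $  output F → C F'
C F' $          x * id $  output C → X C'
X C' F' $       x * id $  output X → Y X'
Y X' C' F' $    x * id $  output Y → x
x X' C' F' $    x * id $  match 'x'
X' C' F' $      * id $    output X' → * Y X'
* Y X' C' F' $  * id $    match '*'
Y X' C' F' $    id $      output Y → id
id X' C' F' $   id $      match 'id'
X' C' F' $      $         output X' → ε
C' F' $         $         output C' → ε
F' $            $         output F' → ε
$               $         accept

The string is accepted.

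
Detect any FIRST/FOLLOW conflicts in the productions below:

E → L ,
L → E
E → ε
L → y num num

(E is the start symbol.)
Nullable non-terminals: E, L.
FIRST sets used below: FIRST(L) = { ',', 'y', ε }, FIRST(E) = { ',', 'y', ε }

E: nullable alternative(s) E → ε; FOLLOW(E) = { $, ',' }
  E → L ,: FIRST \ {ε} = { ',', 'y' } — overlaps FOLLOW(E) on { ',' }: CONFLICT
  E → ε: FIRST \ {ε} = { } — this is the only nullable alternative, skip

L: nullable alternative(s) L → E; FOLLOW(L) = { ',' }
  L → E: FIRST \ {ε} = { ',', 'y' } — this is the only nullable alternative, skip
  L → y num num: FIRST \ {ε} = { 'y' } — disjoint from FOLLOW(L)

So the grammar has 1 FIRST/FOLLOW conflict (marked CONFLICT above).

Answer: Yes. E → L ',' with FOLLOW(E) on { ',' }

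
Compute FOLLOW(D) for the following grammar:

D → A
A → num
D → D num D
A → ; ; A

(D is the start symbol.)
{ $, 'num' }

D is the start symbol, so $ ∈ FOLLOW(D).
In D → D num D: D is followed by num D, add FIRST(num D) \ {ε} = { 'num' }
In D → D num D: D is at the end; this adds FOLLOW(D) to itself — nothing new

Taking the union: FOLLOW(D) = { $, 'num' }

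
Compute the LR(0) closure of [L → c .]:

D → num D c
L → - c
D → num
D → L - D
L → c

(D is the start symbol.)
{ [L → c .] }

To compute CLOSURE, for each item [A → α.Bβ] where B is a non-terminal, add [B → .γ] for all productions B → γ; repeat for the newly added items until nothing changes.

Start with: [L → c .]
The dot is at the end, so nothing is added.

CLOSURE = { [L → c .] }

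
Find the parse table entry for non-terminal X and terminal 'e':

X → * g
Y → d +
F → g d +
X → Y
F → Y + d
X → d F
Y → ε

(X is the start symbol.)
To find M[X, 'e'], we find productions for X where 'e' is in the predict set (PREDICT(N → α) = (FIRST(α) \ {ε}) ∪ (FOLLOW(N) if α ⇒* ε)).

Relevant sets:
  FIRST(Y) = { 'd', ε }
  FOLLOW(X) = { $ }

X → * g: PREDICT = { '*' }
X → Y: PREDICT = { $, 'd' }
X → d F: PREDICT = { 'd' }

M[X, 'e'] is empty (no production applies)

Answer: Empty (error entry)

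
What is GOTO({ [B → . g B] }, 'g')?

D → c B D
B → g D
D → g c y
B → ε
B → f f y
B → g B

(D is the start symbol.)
{ [B → . f f y], [B → . g B], [B → . g D], [B → .], [B → g . B] }

GOTO(I, 'g') = CLOSURE({ [A → αX.β] : [A → α.Xβ] ∈ I, X = 'g' })

Items with dot before 'g', with the dot advanced:
  [B → . g B] → [B → g . B]
Closure of the advanced items:
  [B → g . B] has the dot before B: add [B → . g D], [B → .], [B → . f f y], [B → . g B]

GOTO = { [B → . f f y], [B → . g B], [B → . g D], [B → .], [B → g . B] }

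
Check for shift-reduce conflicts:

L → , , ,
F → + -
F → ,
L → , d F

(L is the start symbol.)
No shift-reduce conflicts

A shift-reduce conflict occurs when an LR(0) state has both:
  - a complete (reduce) item [A → α .] (dot at the end), and
  - a shift item [B → β . c γ] (dot before a terminal).

Augment with L' → L and build the canonical LR(0) collection (I0 = CLOSURE({[L' → . L]}), then GOTO on every symbol after a dot until no new states appear). It has 10 states:
  I0: { [L → . , , ,], [L → . , d F], [L' → . L] }  — shift
  I1: { [L → , . , ,], [L → , . d F] }  — shift
  I2: { [L' → L .] }  — accept
  I3: { [L → , , . ,] }  — shift
  I4: { [F → . + -], [F → . ,], [L → , d . F] }  — shift
  I5: { [F → + . -] }  — shift
  I6: { [F → , .] }  — reduce
  I7: { [L → , d F .] }  — reduce
  I8: { [F → + - .] }  — reduce
  I9: { [L → , , , .] }  — reduce

No state contains both a complete item and a shift item.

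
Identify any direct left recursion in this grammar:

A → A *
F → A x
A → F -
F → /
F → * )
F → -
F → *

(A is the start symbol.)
Yes, A is left-recursive

A → A *: LEFT RECURSIVE (starts with A)
F → A x: starts with A
A → F -: starts with F
F → /: starts with '/'
F → * ): starts with '*'
F → -: starts with '-'
F → *: starts with '*'

The grammar has direct left recursion on: A.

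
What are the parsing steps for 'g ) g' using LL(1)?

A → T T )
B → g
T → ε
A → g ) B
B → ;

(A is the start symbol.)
LL(1) parsing maintains a stack (initially the start symbol over $) and the input. At each step: if the stack top is a terminal, match it against the current input token; if it is a non-terminal N, replace it with the RHS of M[N, lookahead] (the unique production whose predict set contains the lookahead).

Stack is shown with the top on the left.

Stack    Input    Action
------------------------
A $      g ) g $  output A → g ) B
g ) B $  g ) g $  match 'g'
) B $    ) g $    match ')'
B $      g $      output B → g
g $      g $      match 'g'
$        $        accept

The string is accepted.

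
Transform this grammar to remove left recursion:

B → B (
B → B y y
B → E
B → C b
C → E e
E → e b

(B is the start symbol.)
B is directly left-recursive. The standard transformation for
  A → A α₁ | ... | A α_m | β₁ | ... | β_n
is
  A  → β₁ A' | ... | β_n A'
  A' → α₁ A' | ... | α_m A' | ε

B → E becomes B → E B'
B → C b becomes B → C b B'
B → B ( becomes B' → ( B'
B → B y y becomes B' → y y B'
Add B' → ε

Productions for other non-terminals are unchanged:
  C → E e
  E → e b

Resulting grammar:
B → E B'
B → C b B'
B' → ( B'
B' → y y B'
B' → ε
C → E e
E → e b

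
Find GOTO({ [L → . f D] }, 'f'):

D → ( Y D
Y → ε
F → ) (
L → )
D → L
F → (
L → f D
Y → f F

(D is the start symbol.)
{ [D → . ( Y D], [D → . L], [L → . )], [L → . f D], [L → f . D] }

GOTO(I, 'f') = CLOSURE({ [A → αX.β] : [A → α.Xβ] ∈ I, X = 'f' })

Items with dot before 'f', with the dot advanced:
  [L → . f D] → [L → f . D]
Closure of the advanced items:
  [L → f . D] has the dot before D: add [D → . ( Y D], [D → . L]
  [D → . L] has the dot before L: add [L → . )], [L → . f D]

GOTO = { [D → . ( Y D], [D → . L], [L → . )], [L → . f D], [L → f . D] }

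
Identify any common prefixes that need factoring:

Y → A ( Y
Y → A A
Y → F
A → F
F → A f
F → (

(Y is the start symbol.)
Yes, Y has productions with common prefix 'A'

Left-factoring is needed when two productions for the same non-terminal
share a common prefix on the right-hand side.

Productions for Y:
  Y → A ( Y
  Y → A A
  Y → F
Productions for F:
  F → A f
  F → (

Found common prefix 'A' in productions for Y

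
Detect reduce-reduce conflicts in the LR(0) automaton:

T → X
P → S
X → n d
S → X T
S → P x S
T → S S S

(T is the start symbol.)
Augment with T' → T and build the canonical LR(0) collection (I0 = CLOSURE({[T' → . T]}), then GOTO on every symbol after a dot until no new states appear). It has 13 states:
  I0: { [P → . S], [S → . P x S], [S → . X T], [T → . S S S], [T → . X], [T' → . T], [X → . n d] }  — shift
  I1: { [S → P . x S] }  — shift
  I2: { [P → . S], [P → S .], [S → . P x S], [S → . X T], [T → S . S S], [X → . n d] }  — shift, reduce
  I3: { [T' → T .] }  — accept
  I4: { [P → . S], [S → . P x S], [S → . X T], [S → X . T], [T → . S S S], [T → . X], [T → X .], [X → . n d] }  — shift, reduce
  I5: { [X → n . d] }  — shift
  I6: { [X → n d .] }  — reduce
  I7: { [S → X T .] }  — reduce
  I8: { [P → . S], [P → S .], [S → . P x S], [S → . X T], [T → S S . S], [X → . n d] }  — shift, reduce
  I9: { [P → . S], [S → . P x S], [S → . X T], [S → X . T], [T → . S S S], [T → . X], [X → . n d] }  — shift
  I10: { [P → S .], [T → S S S .] }  — 2 reduces
  I11: { [P → . S], [S → . P x S], [S → . X T], [S → P x . S], [X → . n d] }  — shift
  I12: { [P → S .], [S → P x S .] }  — 2 reduces

I10 contains complete items [P → S .], [T → S S S .] — reduce-reduce conflict.
I12 contains complete items [P → S .], [S → P x S .] — reduce-reduce conflict.

Answer: Yes — I10: [P → S .] vs [T → S S S .]; I12: [P → S .] vs [S → P x S .]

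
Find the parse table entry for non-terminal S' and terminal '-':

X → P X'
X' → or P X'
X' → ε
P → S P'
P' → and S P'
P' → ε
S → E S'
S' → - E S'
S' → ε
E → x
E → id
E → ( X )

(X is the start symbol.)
To find M[S', '-'], we find productions for S' where '-' is in the predict set (PREDICT(N → α) = (FIRST(α) \ {ε}) ∪ (FOLLOW(N) if α ⇒* ε)).

Relevant sets:
  FOLLOW(S') = { $, ')', 'and', 'or' }

S' → - E S': PREDICT = { '-' }
  '-' is in predict set, so this production goes in M[S', '-']
S' → ε: PREDICT = { $, ')', 'and', 'or' }

M[S', '-'] = S' → - E S'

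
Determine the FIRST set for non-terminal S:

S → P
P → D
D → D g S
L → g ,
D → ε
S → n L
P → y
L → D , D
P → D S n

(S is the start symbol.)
To compute FIRST(S), examine every production with S on the left-hand side, reading each right-hand side left to right until a non-nullable symbol is reached.

FIRST sets of the other non-terminals involved (by the same procedure, iterated to a fixed point):
  FIRST(P) = { 'g', 'n', 'y', ε }

From S → P:
  - P is a non-terminal: add FIRST(P) \ {ε} = { 'g', 'n', 'y' }
    P is nullable and nothing follows, so the whole right-hand side can vanish: ε ∈ FIRST(S)
From S → n L:
  - n is a terminal: add 'n' and stop

Collecting: FIRST(S) = { 'g', 'n', 'y', ε }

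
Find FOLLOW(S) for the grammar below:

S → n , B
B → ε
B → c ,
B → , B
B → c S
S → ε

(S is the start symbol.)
{ $ }

To compute FOLLOW(S), find every occurrence of S on a right-hand side N → α S β: add FIRST(β) \ {ε}, and if β is empty or nullable also add FOLLOW(N). Iterate to a fixed point.

S is the start symbol, so $ ∈ FOLLOW(S).
In B → c S: S is at the end, add FOLLOW(B)

The FOLLOW sets referred to above (computed the same way, to a fixed point):
  FOLLOW(B) = { $ }

Taking the union: FOLLOW(S) = { $ }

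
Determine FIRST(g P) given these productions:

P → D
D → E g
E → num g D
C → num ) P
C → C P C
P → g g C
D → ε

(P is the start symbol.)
To compute FIRST(g P), process the symbols left to right:
Symbol g is a terminal. Add 'g' and stop.
FIRST(g P) = { 'g' }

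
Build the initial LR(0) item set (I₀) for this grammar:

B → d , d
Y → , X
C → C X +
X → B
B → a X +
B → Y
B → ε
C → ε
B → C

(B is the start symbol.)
{ [B → . C], [B → . Y], [B → . a X +], [B → . d , d], [B → .], [B' → . B], [C → . C X +], [C → .], [Y → . , X] }

First, augment the grammar with B' → B
I₀ = CLOSURE({ [B' → . B] }):
  [B' → . B] has the dot before B: add [B → . d , d], [B → . a X +], [B → . Y], [B → .], [B → . C]
  [B → . Y] has the dot before Y: add [Y → . , X]
  [B → . C] has the dot before C: add [C → . C X +], [C → .]
No further items can be added.

I₀ = { [B → . C], [B → . Y], [B → . a X +], [B → . d , d], [B → .], [B' → . B], [C → . C X +], [C → .], [Y → . , X] }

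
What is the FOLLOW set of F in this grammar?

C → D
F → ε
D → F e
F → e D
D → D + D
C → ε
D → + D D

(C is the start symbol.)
{ 'e' }

To compute FOLLOW(F), find every occurrence of F on a right-hand side N → α F β: add FIRST(β) \ {ε}, and if β is empty or nullable also add FOLLOW(N). Iterate to a fixed point.

In D → F e: F is followed by e, add FIRST(e) \ {ε} = { 'e' }

Taking the union: FOLLOW(F) = { 'e' }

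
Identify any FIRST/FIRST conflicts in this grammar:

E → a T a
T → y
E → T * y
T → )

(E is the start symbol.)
A FIRST/FIRST conflict occurs when two productions N → α and N → β for the same non-terminal have FIRST(α) ∩ FIRST(β) ≠ ∅ (with ε ∈ FIRST of a nullable right-hand side, so two nullable alternatives also conflict).

FIRST sets of the non-terminals at (or reachable through a nullable prefix from) the front of some alternative:
  FIRST(T) = { ')', 'y' }

Productions for E:
  E → a T a: FIRST = { 'a' }
  E → T * y: FIRST = { ')', 'y' }
Productions for T:
  T → y: FIRST = { 'y' }
  T → ): FIRST = { ')' }

All alternatives of each non-terminal have pairwise disjoint FIRST sets.

Answer: No FIRST/FIRST conflicts.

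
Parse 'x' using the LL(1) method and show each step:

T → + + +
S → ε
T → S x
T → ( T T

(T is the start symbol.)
LL(1) parsing maintains a stack (initially the start symbol over $) and the input. At each step: if the stack top is a terminal, match it against the current input token; if it is a non-terminal N, replace it with the RHS of M[N, lookahead] (the unique production whose predict set contains the lookahead).

Stack is shown with the top on the left.

Stack  Input  Action
--------------------
T $    x $    output T → S x
S x $  x $    output S → ε
x $    x $    match 'x'
$      $      accept

The string is accepted.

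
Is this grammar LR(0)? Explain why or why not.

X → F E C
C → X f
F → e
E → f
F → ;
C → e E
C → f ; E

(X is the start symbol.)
No. Shift-reduce conflict between [F → e .] and [E → . f]

A grammar is LR(0) if no state in the canonical LR(0) collection has:
  - both a shift item (dot before a terminal) and a complete item (shift-reduce conflict), or
  - two or more complete items (reduce-reduce conflict; the accept item [X' → X .] counts as a complete item here).

Augment with X' → X and build the canonical LR(0) collection (I0 = CLOSURE({[X' → . X]}), then GOTO on every symbol after a dot until no new states appear). It has 15 states:
  I0: { [F → . ;], [F → . e], [X → . F E C], [X' → . X] }  — shift
  I1: { [F → ; .] }  — reduce
  I2: { [E → . f], [X → F . E C] }  — shift
  I3: { [X' → X .] }  — accept
  I4: { [F → e .] }  — reduce
  I5: { [C → . X f], [C → . e E], [C → . f ; E], [F → . ;], [F → . e], [X → . F E C], [X → F E . C] }  — shift
  I6: { [E → f .] }  — reduce
  I7: { [X → F E C .] }  — reduce
  I8: { [C → X . f] }  — shift
  I9: { [C → e . E], [E → . f], [F → e .] }  — shift, reduce
  I10: { [C → f . ; E] }  — shift
  I11: { [C → f ; . E], [E → . f] }  — shift
  I12: { [C → f ; E .] }  — reduce
  I13: { [C → e E .] }  — reduce
  I14: { [C → X f .] }  — reduce

Conflict in state I9:
  Shift-reduce conflict between [F → e .] and [E → . f]
So the grammar is NOT LR(0).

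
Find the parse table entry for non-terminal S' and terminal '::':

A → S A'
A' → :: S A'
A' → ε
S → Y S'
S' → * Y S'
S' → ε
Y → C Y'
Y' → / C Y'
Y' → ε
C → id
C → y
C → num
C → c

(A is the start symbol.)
S' → ε

To find M[S', '::'], we find productions for S' where '::' is in the predict set (PREDICT(N → α) = (FIRST(α) \ {ε}) ∪ (FOLLOW(N) if α ⇒* ε)).

Relevant sets:
  FOLLOW(S') = { $, '::' }

S' → * Y S': PREDICT = { '*' }
S' → ε: PREDICT = { $, '::' }
  '::' is in predict set, so this production goes in M[S', '::']

M[S', '::'] = S' → ε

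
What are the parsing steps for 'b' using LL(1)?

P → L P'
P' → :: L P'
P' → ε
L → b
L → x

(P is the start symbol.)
LL(1) parsing maintains a stack (initially the start symbol over $) and the input. At each step: if the stack top is a terminal, match it against the current input token; if it is a non-terminal N, replace it with the RHS of M[N, lookahead] (the unique production whose predict set contains the lookahead).

Stack is shown with the top on the left.

Stack   Input  Action
---------------------
P $     b $    output P → L P'
L P' $  b $    output L → b
b P' $  b $    match 'b'
P' $    $      output P' → ε
$       $      accept

The string is accepted.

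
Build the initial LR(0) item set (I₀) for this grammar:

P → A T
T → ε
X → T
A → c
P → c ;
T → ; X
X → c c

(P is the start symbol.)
First, augment the grammar with P' → P
I₀ = CLOSURE({ [P' → . P] }):
  [P' → . P] has the dot before P: add [P → . A T], [P → . c ;]
  [P → . A T] has the dot before A: add [A → . c]
No further items can be added.

I₀ = { [A → . c], [P → . A T], [P → . c ;], [P' → . P] }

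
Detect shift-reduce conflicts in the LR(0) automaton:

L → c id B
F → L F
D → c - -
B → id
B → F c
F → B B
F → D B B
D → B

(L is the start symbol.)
Yes — I4: [D → B .] vs [B → . id]; I12: [D → B .] vs [B → . id]; I13: [F → L F .] vs [B → F . c]; I15: [D → B .] vs [B → . id]; I16: [D → B .] vs [B → . id]; I17: [D → B .] vs [B → . id]

A shift-reduce conflict occurs when an LR(0) state has both:
  - a complete (reduce) item [A → α .] (dot at the end), and
  - a shift item [B → β . c γ] (dot before a terminal).

Augment with L' → L and build the canonical LR(0) collection (I0 = CLOSURE({[L' → . L]}), then GOTO on every symbol after a dot until no new states appear). It has 18 states:
  I0: { [L → . c id B], [L' → . L] }  — shift
  I1: { [L' → L .] }  — accept
  I2: { [L → c . id B] }  — shift
  I3: { [B → . F c], [B → . id], [D → . B], [D → . c - -], [F → . B B], [F → . D B B], [F → . L F], [L → . c id B], [L → c id . B] }  — shift
  I4: { [B → . F c], [B → . id], [D → . B], [D → . c - -], [D → B .], [F → . B B], [F → . D B B], [F → . L F], [F → B . B], [L → . c id B], [L → c id B .] }  — shift, 2 reduces
  I5: { [B → . F c], [B → . id], [D → . B], [D → . c - -], [F → . B B], [F → . D B B], [F → . L F], [F → D . B B], [L → . c id B] }  — shift
  I6: { [B → F . c] }  — shift
  I7: { [B → . F c], [B → . id], [D → . B], [D → . c - -], [F → . B B], [F → . D B B], [F → . L F], [F → L . F], [L → . c id B] }  — shift
  I8: { [D → c . - -], [L → c . id B] }  — shift
  I9: { [B → id .] }  — reduce
  I10: { [D → c - . -] }  — shift
  I11: { [D → c - - .] }  — reduce
  I12: { [B → . F c], [B → . id], [D → . B], [D → . c - -], [D → B .], [F → . B B], [F → . D B B], [F → . L F], [F → B . B], [L → . c id B] }  — shift, reduce
  I13: { [B → F . c], [F → L F .] }  — shift, reduce
  I14: { [B → F c .] }  — reduce
  I15: { [B → . F c], [B → . id], [D → . B], [D → . c - -], [D → B .], [F → . B B], [F → . D B B], [F → . L F], [F → B . B], [F → B B .], [L → . c id B] }  — shift, 2 reduces
  I16: { [B → . F c], [B → . id], [D → . B], [D → . c - -], [D → B .], [F → . B B], [F → . D B B], [F → . L F], [F → B . B], [F → D B . B], [L → . c id B] }  — shift, reduce
  I17: { [B → . F c], [B → . id], [D → . B], [D → . c - -], [D → B .], [F → . B B], [F → . D B B], [F → . L F], [F → B . B], [F → B B .], [F → D B B .], [L → . c id B] }  — shift, 3 reduces

I4 contains reduce items [D → B .], [L → c id B .] and shift items [B → . id], [D → . c - -], [L → . c id B] — shift-reduce conflict.
I12 contains reduce item [D → B .] and shift items [B → . id], [D → . c - -], [L → . c id B] — shift-reduce conflict.
I13 contains reduce item [F → L F .] and shift item [B → F . c] — shift-reduce conflict.
I15 contains reduce items [D → B .], [F → B B .] and shift items [B → . id], [D → . c - -], [L → . c id B] — shift-reduce conflict.
I16 contains reduce item [D → B .] and shift items [B → . id], [D → . c - -], [L → . c id B] — shift-reduce conflict.
I17 contains reduce items [D → B .], [F → B B .], [F → D B B .] and shift items [B → . id], [D → . c - -], [L → . c id B] — shift-reduce conflict.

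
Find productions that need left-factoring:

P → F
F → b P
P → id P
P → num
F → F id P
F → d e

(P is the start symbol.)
No, left-factoring is not needed

Left-factoring is needed when two productions for the same non-terminal
share a common prefix on the right-hand side.

Productions for P:
  P → F
  P → id P
  P → num
Productions for F:
  F → b P
  F → F id P
  F → d e

No common prefixes found.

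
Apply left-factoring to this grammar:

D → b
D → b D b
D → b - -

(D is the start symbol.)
D → b D'
D' → ε
D' → D b
D' → - -

Left-factoring transforms A → αβ₁ | αβ₂ into A → αA' and A' → β₁ | β₂
(α is the longest common prefix among the alternatives). Repeat until
no nonterminal has two alternatives with a common prefix.

Round 1: D has alternatives sharing prefix 'b'. Introduce D': D → b D'
  Add: D' → ε
  Add: D' → D b
  Add: D' → - -

No remaining common prefixes — done.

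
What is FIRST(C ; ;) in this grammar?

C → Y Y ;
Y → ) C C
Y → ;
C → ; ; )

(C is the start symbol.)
{ ')', ';' }

FIRST sets of the non-terminals involved (from the grammar, by fixed-point iteration):
  FIRST(C) = { ')', ';' }

To compute FIRST(C ; ;), process the symbols left to right:
Symbol C is a non-terminal. Add FIRST(C) \ {ε} = { ')', ';' }
C is not nullable (ε ∉ FIRST(C)), so stop here.
FIRST(C ; ;) = { ')', ';' }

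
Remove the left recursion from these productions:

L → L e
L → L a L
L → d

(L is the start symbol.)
L → d L'
L' → e L'
L' → a L L'
L' → ε

L is directly left-recursive. The standard transformation for
  A → A α₁ | ... | A α_m | β₁ | ... | β_n
is
  A  → β₁ A' | ... | β_n A'
  A' → α₁ A' | ... | α_m A' | ε

L → d becomes L → d L'
L → L e becomes L' → e L'
L → L a L becomes L' → a L L'
Add L' → ε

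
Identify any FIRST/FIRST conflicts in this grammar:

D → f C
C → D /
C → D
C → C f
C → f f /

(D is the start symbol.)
A FIRST/FIRST conflict occurs when two productions N → α and N → β for the same non-terminal have FIRST(α) ∩ FIRST(β) ≠ ∅ (with ε ∈ FIRST of a nullable right-hand side, so two nullable alternatives also conflict).

FIRST sets of the non-terminals at (or reachable through a nullable prefix from) the front of some alternative:
  FIRST(D) = { 'f' }
  FIRST(C) = { 'f' }

Productions for C:
  C → D /: FIRST = { 'f' }
  C → D: FIRST = { 'f' }
  C → C f: FIRST = { 'f' }
  C → f f /: FIRST = { 'f' }
D has only one production, so no FIRST/FIRST conflict is possible there.

Conflict for C: C → D / and C → D
  Overlap: { 'f' }
Conflict for C: C → D / and C → C f
  Overlap: { 'f' }
Conflict for C: C → D / and C → f f /
  Overlap: { 'f' }
Conflict for C: C → D and C → C f
  Overlap: { 'f' }
Conflict for C: C → D and C → f f /
  Overlap: { 'f' }
Conflict for C: C → C f and C → f f /
  Overlap: { 'f' }

Answer: Yes. C → D '/' / C → D on { 'f' }; C → D '/' / C → C f on { 'f' }; C → D '/' / C → f f '/' on { 'f' }; C → D / C → C f on { 'f' }; C → D / C → f f '/' on { 'f' }; C → C f / C → f f '/' on { 'f' }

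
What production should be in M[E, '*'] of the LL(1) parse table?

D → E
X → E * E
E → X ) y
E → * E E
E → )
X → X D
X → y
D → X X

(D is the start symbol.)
E → X ) y, E → * E E

To find M[E, '*'], we find productions for E where '*' is in the predict set (PREDICT(N → α) = (FIRST(α) \ {ε}) ∪ (FOLLOW(N) if α ⇒* ε)).

Relevant sets:
  FIRST(X) = { ')', '*', 'y' }

E → X ) y: PREDICT = { ')', '*', 'y' }
  '*' is in predict set, so this production goes in M[E, '*']
E → * E E: PREDICT = { '*' }
  '*' is in predict set, so this production goes in M[E, '*']
E → ): PREDICT = { ')' }

M[E, '*'] = E → X ) y, E → * E E  (a multiply-defined cell — the grammar is not LL(1))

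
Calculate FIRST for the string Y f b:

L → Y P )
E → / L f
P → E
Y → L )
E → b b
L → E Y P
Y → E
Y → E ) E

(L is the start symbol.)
{ '/', 'b' }

FIRST sets of the non-terminals involved (from the grammar, by fixed-point iteration):
  FIRST(Y) = { '/', 'b' }

To compute FIRST(Y f b), process the symbols left to right:
Symbol Y is a non-terminal. Add FIRST(Y) \ {ε} = { '/', 'b' }
Y is not nullable (ε ∉ FIRST(Y)), so stop here.
FIRST(Y f b) = { '/', 'b' }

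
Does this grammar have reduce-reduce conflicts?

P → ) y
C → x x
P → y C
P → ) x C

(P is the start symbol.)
A reduce-reduce conflict occurs when an LR(0) state has two complete items [A → α .] and [B → β .] — both call for a reduction, and with no lookahead the parser cannot choose between them.

Augment with P' → P and build the canonical LR(0) collection (I0 = CLOSURE({[P' → . P]}), then GOTO on every symbol after a dot until no new states appear). It has 10 states:
  I0: { [P → . ) x C], [P → . ) y], [P → . y C], [P' → . P] }  — shift
  I1: { [P → ) . x C], [P → ) . y] }  — shift
  I2: { [P' → P .] }  — accept
  I3: { [C → . x x], [P → y . C] }  — shift
  I4: { [P → y C .] }  — reduce
  I5: { [C → x . x] }  — shift
  I6: { [C → x x .] }  — reduce
  I7: { [C → . x x], [P → ) x . C] }  — shift
  I8: { [P → ) y .] }  — reduce
  I9: { [P → ) x C .] }  — reduce

No state contains more than one complete item.

Answer: No reduce-reduce conflicts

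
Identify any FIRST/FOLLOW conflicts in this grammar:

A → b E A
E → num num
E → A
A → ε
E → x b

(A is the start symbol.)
Yes. A → b E A with FOLLOW(A) on { 'b' }

Nullable non-terminals: A, E.
FIRST sets used below: FIRST(A) = { 'b', ε }

A: nullable alternative(s) A → ε; FOLLOW(A) = { $, 'b' }
  A → b E A: FIRST \ {ε} = { 'b' } — overlaps FOLLOW(A) on { 'b' }: CONFLICT
  A → ε: FIRST \ {ε} = { } — this is the only nullable alternative, skip

E: nullable alternative(s) E → A; FOLLOW(E) = { $, 'b' }
  E → num num: FIRST \ {ε} = { 'num' } — disjoint from FOLLOW(E)
  E → A: FIRST \ {ε} = { 'b' } — this is the only nullable alternative, skip
  E → x b: FIRST \ {ε} = { 'x' } — disjoint from FOLLOW(E)

So the grammar has 1 FIRST/FOLLOW conflict (marked CONFLICT above).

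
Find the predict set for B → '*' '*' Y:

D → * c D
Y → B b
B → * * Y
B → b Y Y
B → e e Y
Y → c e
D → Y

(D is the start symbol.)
PREDICT(B → '*' '*' Y) = (FIRST(RHS) \ {ε}) ∪ (FOLLOW(B) if ε ∈ FIRST(RHS), i.e. RHS ⇒* ε)
FIRST('*' '*' Y) = { '*' }
ε ∉ FIRST('*' '*' Y), so FOLLOW(B) is not added.
PREDICT(B → '*' '*' Y) = { '*' }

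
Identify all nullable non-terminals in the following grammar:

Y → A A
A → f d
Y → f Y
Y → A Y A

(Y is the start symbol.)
None

A non-terminal is nullable if it can derive ε (the empty string): either it has an ε-production, or it has a production whose right-hand side consists entirely of nullable non-terminals.

There are no ε-productions, so no non-terminal can derive ε.
No non-terminals are nullable.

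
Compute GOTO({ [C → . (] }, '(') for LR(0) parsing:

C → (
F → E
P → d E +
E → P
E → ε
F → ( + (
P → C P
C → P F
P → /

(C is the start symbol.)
GOTO(I, '(') = CLOSURE({ [A → αX.β] : [A → α.Xβ] ∈ I, X = '(' })

Items with dot before '(', with the dot advanced:
  [C → . (] → [C → ( .]
Closure adds nothing (no advanced item has the dot before a non-terminal).

GOTO = { [C → ( .] }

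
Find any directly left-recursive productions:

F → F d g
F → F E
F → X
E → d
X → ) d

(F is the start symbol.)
Direct left recursion occurs when N → N α for some non-terminal N (the right-hand side begins with the left-hand side itself).

F → F d g: LEFT RECURSIVE (starts with F)
F → F E: LEFT RECURSIVE (starts with F)
F → X: starts with X
E → d: starts with d
X → ) d: starts with ')'

The grammar has direct left recursion on: F.

Answer: Yes, F is left-recursive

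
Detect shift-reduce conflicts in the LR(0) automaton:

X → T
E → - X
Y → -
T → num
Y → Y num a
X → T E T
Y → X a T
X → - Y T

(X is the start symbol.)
A shift-reduce conflict occurs when an LR(0) state has both:
  - a complete (reduce) item [A → α .] (dot at the end), and
  - a shift item [B → β . c γ] (dot before a terminal).

Augment with X' → X and build the canonical LR(0) collection (I0 = CLOSURE({[X' → . X]}), then GOTO on every symbol after a dot until no new states appear). It has 17 states:
  I0: { [T → . num], [X → . - Y T], [X → . T E T], [X → . T], [X' → . X] }  — shift
  I1: { [T → . num], [X → - . Y T], [X → . - Y T], [X → . T E T], [X → . T], [Y → . -], [Y → . X a T], [Y → . Y num a] }  — shift
  I2: { [E → . - X], [X → T . E T], [X → T .] }  — shift, reduce
  I3: { [X' → X .] }  — accept
  I4: { [T → num .] }  — reduce
  I5: { [E → - . X], [T → . num], [X → . - Y T], [X → . T E T], [X → . T] }  — shift
  I6: { [T → . num], [X → T E . T] }  — shift
  I7: { [X → T E T .] }  — reduce
  I8: { [E → - X .] }  — reduce
  I9: { [T → . num], [X → - . Y T], [X → . - Y T], [X → . T E T], [X → . T], [Y → - .], [Y → . -], [Y → . X a T], [Y → . Y num a] }  — shift, reduce
  I10: { [Y → X . a T] }  — shift
  I11: { [T → . num], [X → - Y . T], [Y → Y . num a] }  — shift
  I12: { [X → - Y T .] }  — reduce
  I13: { [T → num .], [Y → Y num . a] }  — shift, reduce
  I14: { [Y → Y num a .] }  — reduce
  I15: { [T → . num], [Y → X a . T] }  — shift
  I16: { [Y → X a T .] }  — reduce

I2 contains reduce item [X → T .] and shift item [E → . - X] — shift-reduce conflict.
I9 contains reduce item [Y → - .] and shift items [T → . num], [X → . - Y T], [Y → . -] — shift-reduce conflict.
I13 contains reduce item [T → num .] and shift item [Y → Y num . a] — shift-reduce conflict.

Answer: Yes — I2: [X → T .] vs [E → . - X]; I9: [Y → - .] vs [T → . num]; I13: [T → num .] vs [Y → Y num . a]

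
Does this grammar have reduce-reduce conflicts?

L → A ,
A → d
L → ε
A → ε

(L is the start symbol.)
Augment with L' → L and build the canonical LR(0) collection (I0 = CLOSURE({[L' → . L]}), then GOTO on every symbol after a dot until no new states appear). It has 5 states:
  I0: { [A → . d], [A → .], [L → . A ,], [L → .], [L' → . L] }  — shift, 2 reduces
  I1: { [L → A . ,] }  — shift
  I2: { [L' → L .] }  — accept
  I3: { [A → d .] }  — reduce
  I4: { [L → A , .] }  — reduce

I0 contains complete items [A → .], [L → .] — reduce-reduce conflict.

Answer: Yes — I0: [A → .] vs [L → .]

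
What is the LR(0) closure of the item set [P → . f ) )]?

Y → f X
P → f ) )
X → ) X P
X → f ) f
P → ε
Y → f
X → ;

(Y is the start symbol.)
To compute CLOSURE, for each item [A → α.Bβ] where B is a non-terminal, add [B → .γ] for all productions B → γ; repeat for the newly added items until nothing changes.

Start with: [P → . f ) )]
The dot precedes the terminal f, so nothing is added.

CLOSURE = { [P → . f ) )] }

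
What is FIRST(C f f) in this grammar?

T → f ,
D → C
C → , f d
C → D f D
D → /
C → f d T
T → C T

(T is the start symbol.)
FIRST sets of the non-terminals involved (from the grammar, by fixed-point iteration):
  FIRST(C) = { ',', '/', 'f' }

To compute FIRST(C f f), process the symbols left to right:
Symbol C is a non-terminal. Add FIRST(C) \ {ε} = { ',', '/', 'f' }
C is not nullable (ε ∉ FIRST(C)), so stop here.
FIRST(C f f) = { ',', '/', 'f' }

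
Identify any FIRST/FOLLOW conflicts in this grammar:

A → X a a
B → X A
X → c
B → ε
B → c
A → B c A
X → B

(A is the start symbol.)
A FIRST/FOLLOW conflict occurs when a non-terminal N has a nullable alternative N → β (β ⇒* ε) and another alternative N → α with FIRST(α) ∩ FOLLOW(N) ≠ ∅: on such a lookahead the parser cannot decide between expanding α and letting N vanish via β.

Nullable non-terminals: B, X.
FIRST sets used below: FIRST(X) = { 'a', 'c', ε }, FIRST(A) = { 'a', 'c' }, FIRST(B) = { 'a', 'c', ε }

B: nullable alternative(s) B → ε; FOLLOW(B) = { 'a', 'c' }
  B → X A: FIRST \ {ε} = { 'a', 'c' } — overlaps FOLLOW(B) on { 'a', 'c' }: CONFLICT
  B → ε: FIRST \ {ε} = { } — this is the only nullable alternative, skip
  B → c: FIRST \ {ε} = { 'c' } — overlaps FOLLOW(B) on { 'c' }: CONFLICT

X: nullable alternative(s) X → B; FOLLOW(X) = { 'a', 'c' }
  X → c: FIRST \ {ε} = { 'c' } — overlaps FOLLOW(X) on { 'c' }: CONFLICT
  X → B: FIRST \ {ε} = { 'a', 'c' } — this is the only nullable alternative, skip

A has no nullable alternative, so no FIRST/FOLLOW check is needed there.

So the grammar has 3 FIRST/FOLLOW conflicts (marked CONFLICT above).

Answer: Yes. B → X A with FOLLOW(B) on { 'a', 'c' }; B → c with FOLLOW(B) on { 'c' }; X → c with FOLLOW(X) on { 'c' }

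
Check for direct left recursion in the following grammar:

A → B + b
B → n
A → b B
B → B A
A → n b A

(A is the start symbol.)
Yes, B is left-recursive

A → B + b: starts with B
B → n: starts with n
A → b B: starts with b
B → B A: LEFT RECURSIVE (starts with B)
A → n b A: starts with n

The grammar has direct left recursion on: B.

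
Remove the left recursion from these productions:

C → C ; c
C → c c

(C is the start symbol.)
C → c c C'
C' → ; c C'
C' → ε

C is directly left-recursive. The standard transformation for
  A → A α₁ | ... | A α_m | β₁ | ... | β_n
is
  A  → β₁ A' | ... | β_n A'
  A' → α₁ A' | ... | α_m A' | ε

C → c c becomes C → c c C'
C → C ; c becomes C' → ; c C'
Add C' → ε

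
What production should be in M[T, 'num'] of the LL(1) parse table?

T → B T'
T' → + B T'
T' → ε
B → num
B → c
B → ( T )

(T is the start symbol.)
To find M[T, 'num'], we find productions for T where 'num' is in the predict set (PREDICT(N → α) = (FIRST(α) \ {ε}) ∪ (FOLLOW(N) if α ⇒* ε)).

Relevant sets:
  FIRST(B) = { '(', 'c', 'num' }

T → B T': PREDICT = { '(', 'c', 'num' }
  'num' is in predict set, so this production goes in M[T, 'num']

M[T, 'num'] = T → B T'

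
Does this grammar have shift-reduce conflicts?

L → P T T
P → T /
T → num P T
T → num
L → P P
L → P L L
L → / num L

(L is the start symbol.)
A shift-reduce conflict occurs when an LR(0) state has both:
  - a complete (reduce) item [A → α .] (dot at the end), and
  - a shift item [B → β . c γ] (dot before a terminal).

Augment with L' → L and build the canonical LR(0) collection (I0 = CLOSURE({[L' → . L]}), then GOTO on every symbol after a dot until no new states appear). It has 16 states:
  I0: { [L → . / num L], [L → . P L L], [L → . P P], [L → . P T T], [L' → . L], [P → . T /], [T → . num P T], [T → . num] }  — shift
  I1: { [L → / . num L] }  — shift
  I2: { [L' → L .] }  — accept
  I3: { [L → . / num L], [L → . P L L], [L → . P P], [L → . P T T], [L → P . L L], [L → P . P], [L → P . T T], [P → . T /], [T → . num P T], [T → . num] }  — shift
  I4: { [P → T . /] }  — shift
  I5: { [P → . T /], [T → . num P T], [T → . num], [T → num . P T], [T → num .] }  — shift, reduce
  I6: { [T → . num P T], [T → . num], [T → num P . T] }  — shift
  I7: { [T → num P T .] }  — reduce
  I8: { [P → T / .] }  — reduce
  I9: { [L → . / num L], [L → . P L L], [L → . P P], [L → . P T T], [L → P L . L], [P → . T /], [T → . num P T], [T → . num] }  — shift
  I10: { [L → . / num L], [L → . P L L], [L → . P P], [L → . P T T], [L → P . L L], [L → P . P], [L → P . T T], [L → P P .], [P → . T /], [T → . num P T], [T → . num] }  — shift, reduce
  I11: { [L → P T . T], [P → T . /], [T → . num P T], [T → . num] }  — shift
  I12: { [L → P T T .] }  — reduce
  I13: { [L → P L L .] }  — reduce
  I14: { [L → . / num L], [L → . P L L], [L → . P P], [L → . P T T], [L → / num . L], [P → . T /], [T → . num P T], [T → . num] }  — shift
  I15: { [L → / num L .] }  — reduce

I5 contains reduce item [T → num .] and shift items [T → . num], [T → . num P T] — shift-reduce conflict.
I10 contains reduce item [L → P P .] and shift items [L → . / num L], [T → . num], [T → . num P T] — shift-reduce conflict.

Answer: Yes — I5: [T → num .] vs [T → . num]; I10: [L → P P .] vs [L → . / num L]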